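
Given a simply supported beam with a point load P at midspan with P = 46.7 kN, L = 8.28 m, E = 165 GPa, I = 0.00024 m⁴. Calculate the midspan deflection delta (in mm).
Model: a simply supported beam with a point load P at midspan, so delta = (P·L^3) / (48·E·I).
Convert to SI units:
  P = 46.7 kN = 46700 N
  E = 165 GPa = 1.65 × 10¹¹ Pa
Substitute:
  delta = (46700 × 8.28^3) / (48 × (1.65 × 10¹¹) × 0.00024)
  delta = 0.01395 m
Convert: delta = 0.01395 m = 13.95 mm
Final answer: delta = 13.95 mm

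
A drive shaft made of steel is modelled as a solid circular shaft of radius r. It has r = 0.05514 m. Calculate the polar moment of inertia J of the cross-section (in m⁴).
Model: a solid circular shaft of radius r, so J = (π·r^4) / 2.
Substitute:
  J = (π × 0.05514^4) / 2
  J = 1.452 × 10⁻⁵ m⁴
Final answer: J = 1.452 × 10⁻⁵ m⁴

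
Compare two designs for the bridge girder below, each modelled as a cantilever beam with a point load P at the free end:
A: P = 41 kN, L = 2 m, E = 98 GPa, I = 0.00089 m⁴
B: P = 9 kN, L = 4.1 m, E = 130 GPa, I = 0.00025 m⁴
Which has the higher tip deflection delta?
Model: a cantilever beam with a point load P at the free end, so delta = (P·L^3) / (3·E·I) (SI units).
  A: delta = (41000 × 2^3) / (3 × (9.8 × 10¹⁰) × 0.00089) = 0.001254 m = 1.254 mm
  B: delta = (9000 × 4.1^3) / (3 × (1.3 × 10¹¹) × 0.00025) = 0.006362 m = 6.362 mm
6.362 mm > 1.254 mm, so B is larger.
Final answer: B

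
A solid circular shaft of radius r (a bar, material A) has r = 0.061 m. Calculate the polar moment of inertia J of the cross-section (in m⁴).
Model: a solid circular shaft of radius r, so J = (π·r^4) / 2.
Substitute:
  J = (π × 0.061^4) / 2
  J = 2.175 × 10⁻⁵ m⁴
Final answer: J = 2.175 × 10⁻⁵ m⁴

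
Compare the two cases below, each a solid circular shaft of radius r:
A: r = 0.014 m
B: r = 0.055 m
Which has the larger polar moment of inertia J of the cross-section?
Model: a solid circular shaft of radius r, so J = (π·r^4) / 2 (SI units).
  A: J = (π × 0.014^4) / 2 = 6.034 × 10⁻⁸ m⁴
  B: J = (π × 0.055^4) / 2 = 1.437 × 10⁻⁵ m⁴
1.437 × 10⁻⁵ m⁴ > 6.034 × 10⁻⁸ m⁴, so B is larger.
Final answer: B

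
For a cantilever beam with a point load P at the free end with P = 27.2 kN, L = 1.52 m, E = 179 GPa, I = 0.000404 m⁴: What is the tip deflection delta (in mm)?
Model: a cantilever beam with a point load P at the free end, so delta = (P·L^3) / (3·E·I).
Convert to SI units:
  P = 27.2 kN = 27200 N
  E = 179 GPa = 1.79 × 10¹¹ Pa
Substitute:
  delta = (27200 × 1.52^3) / (3 × (1.79 × 10¹¹) × 0.000404)
  delta = 0.0004403 m
Convert: delta = 0.0004403 m = 0.4403 mm
Final answer: delta = 0.4403 mm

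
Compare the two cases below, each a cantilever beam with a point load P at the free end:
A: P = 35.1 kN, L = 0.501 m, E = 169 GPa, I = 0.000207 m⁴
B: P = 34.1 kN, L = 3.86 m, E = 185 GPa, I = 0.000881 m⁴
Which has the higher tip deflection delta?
Model: a cantilever beam with a point load P at the free end, so delta = (P·L^3) / (3·E·I) (SI units).
  A: delta = (35100 × 0.501^3) / (3 × (1.69 × 10¹¹) × 0.000207) = 4.206 × 10⁻⁵ m = 0.04206 mm
  B: delta = (34100 × 3.86^3) / (3 × (1.85 × 10¹¹) × 0.000881) = 0.004011 m = 4.011 mm
4.011 mm > 0.04206 mm, so B is larger.
Final answer: B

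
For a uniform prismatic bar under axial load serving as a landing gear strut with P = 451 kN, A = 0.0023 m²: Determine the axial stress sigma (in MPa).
Model: a uniform prismatic bar under axial load, so sigma = P / A.
Convert to SI units:
  P = 451 kN = 451000 N
Substitute:
  sigma = 451000 / 0.0023
  sigma = 1.961 × 10⁸ Pa
Convert: sigma = 1.961 × 10⁸ Pa = 196.1 MPa
Final answer: sigma = 196.1 MPa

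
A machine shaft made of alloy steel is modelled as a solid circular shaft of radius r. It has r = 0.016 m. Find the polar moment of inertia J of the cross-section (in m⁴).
Model: a solid circular shaft of radius r, so J = (π·r^4) / 2.
Substitute:
  J = (π × 0.016^4) / 2
  J = 1.029 × 10⁻⁷ m⁴
Final answer: J = 1.029 × 10⁻⁷ m⁴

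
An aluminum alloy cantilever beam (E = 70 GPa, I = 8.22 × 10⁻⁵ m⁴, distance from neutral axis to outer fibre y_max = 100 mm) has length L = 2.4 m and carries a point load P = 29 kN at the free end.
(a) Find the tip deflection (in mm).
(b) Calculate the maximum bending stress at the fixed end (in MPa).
(a) Tip deflection of a cantilever with an end point load: δ = P·L^3 / (3·E·I). Convert P = 29 kN = 29000 N, E = 70 GPa = 7 × 10¹⁰ Pa.
  δ = (29000 × 2.4^3) / (3 × (7 × 10¹⁰) × (8.22 × 10⁻⁵)) = 0.02322 m = 23.22 mm
(b) Maximum bending moment at the fixed end: M = P·L = 29000 × 2.4 = 69600 N·m. Convert y_max = 100 mm = 0.1 m.
  σ = M·y_max / I = (69600 × 0.1) / (8.22 × 10⁻⁵) = 8.467 × 10⁷ Pa = 84.67 MPa
Final answer: (a) δ = 23.22 mm, (b) σ = 84.67 MPa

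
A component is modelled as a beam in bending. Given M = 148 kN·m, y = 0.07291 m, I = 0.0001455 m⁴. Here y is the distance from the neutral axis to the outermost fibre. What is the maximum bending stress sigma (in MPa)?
Model: a beam in bending, so sigma = (M·y) / I.
Convert to SI units:
  M = 148 kN·m = 148000 N·m
Substitute:
  sigma = (148000 × 0.07291) / 0.0001455
  sigma = 7.416 × 10⁷ Pa
Convert: sigma = 7.416 × 10⁷ Pa = 74.16 MPa
Final answer: sigma = 74.16 MPa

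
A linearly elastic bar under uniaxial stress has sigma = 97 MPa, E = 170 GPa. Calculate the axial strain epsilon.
Model: a linearly elastic bar under uniaxial stress, so epsilon = sigma / E.
Convert to SI units:
  sigma = 97 MPa = 9.7 × 10⁷ Pa
  E = 170 GPa = 1.7 × 10¹¹ Pa
Substitute:
  epsilon = (9.7 × 10⁷) / (1.7 × 10¹¹)
  epsilon = 0.0005706
Final answer: epsilon = 0.0005706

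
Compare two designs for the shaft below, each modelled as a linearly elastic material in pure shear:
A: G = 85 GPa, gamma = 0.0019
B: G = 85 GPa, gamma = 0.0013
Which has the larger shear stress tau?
Model: a linearly elastic material in pure shear, so tau = G·gamma (SI units).
  A: tau = (8.5 × 10¹⁰) × 0.0019 = 1.615 × 10⁸ Pa = 161.5 MPa
  B: tau = (8.5 × 10¹⁰) × 0.0013 = 1.105 × 10⁸ Pa = 110.5 MPa
161.5 MPa > 110.5 MPa, so A is larger.
Final answer: A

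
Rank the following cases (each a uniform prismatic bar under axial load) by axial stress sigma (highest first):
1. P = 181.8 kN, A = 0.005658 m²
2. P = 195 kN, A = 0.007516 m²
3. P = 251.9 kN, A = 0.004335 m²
Model: a uniform prismatic bar under axial load, so sigma = P / A (SI units).
  Case 1: sigma = 181800 / 0.005658 = 3.213 × 10⁷ Pa = 32.13 MPa
  Case 2: sigma = 195000 / 0.007516 = 2.594 × 10⁷ Pa = 25.94 MPa
  Case 3: sigma = 251900 / 0.004335 = 5.811 × 10⁷ Pa = 58.11 MPa
Ordering: 58.11 MPa (case 3) > 32.13 MPa (case 1) > 25.94 MPa (case 2)
Final answer: 3, 1, 2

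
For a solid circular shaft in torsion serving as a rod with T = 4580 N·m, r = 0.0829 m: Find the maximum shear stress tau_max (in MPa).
Model: a solid circular shaft in torsion, so tau_max = (2·T) / (π·r^3).
Substitute:
  tau_max = (2 × 4580) / (π × 0.0829^3)
  tau_max = 5.118 × 10⁶ Pa
Convert: tau_max = 5.118 × 10⁶ Pa = 5.118 MPa
Final answer: tau_max = 5.118 MPa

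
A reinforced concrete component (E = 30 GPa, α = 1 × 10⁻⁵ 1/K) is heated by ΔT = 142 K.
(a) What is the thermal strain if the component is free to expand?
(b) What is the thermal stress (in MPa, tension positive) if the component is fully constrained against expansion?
(a) Free thermal strain ε_th = α·ΔT = (1 × 10⁻⁵) × 142 = 0.00142
(b) Fully constrained, the expansion is suppressed, so σ = -E·α·ΔT. Convert E = 30 GPa = 3 × 10¹⁰ Pa.
  σ = -(3 × 10¹⁰) × (1 × 10⁻⁵) × 142 = -4.26 × 10⁷ Pa = -42.6 MPa (compressive)
Final answer: (a) ε_th = 0.00142, (b) σ = -42.6 MPa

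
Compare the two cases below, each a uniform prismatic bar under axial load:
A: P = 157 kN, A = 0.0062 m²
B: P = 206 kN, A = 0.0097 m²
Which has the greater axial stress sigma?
Model: a uniform prismatic bar under axial load, so sigma = P / A (SI units).
  A: sigma = 157000 / 0.0062 = 2.532 × 10⁷ Pa = 25.32 MPa
  B: sigma = 206000 / 0.0097 = 2.124 × 10⁷ Pa = 21.24 MPa
25.32 MPa > 21.24 MPa, so A is larger.
Final answer: A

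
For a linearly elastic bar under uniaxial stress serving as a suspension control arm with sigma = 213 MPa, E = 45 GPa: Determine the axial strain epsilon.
Model: a linearly elastic bar under uniaxial stress, so epsilon = sigma / E.
Convert to SI units:
  sigma = 213 MPa = 2.13 × 10⁸ Pa
  E = 45 GPa = 4.5 × 10¹⁰ Pa
Substitute:
  epsilon = (2.13 × 10⁸) / (4.5 × 10¹⁰)
  epsilon = 0.004733
Final answer: epsilon = 0.004733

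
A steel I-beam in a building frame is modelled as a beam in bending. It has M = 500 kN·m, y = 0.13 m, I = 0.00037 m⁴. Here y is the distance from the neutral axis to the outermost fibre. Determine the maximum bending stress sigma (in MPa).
Model: a beam in bending, so sigma = (M·y) / I.
Convert to SI units:
  M = 500 kN·m = 500000 N·m
Substitute:
  sigma = (500000 × 0.13) / 0.00037
  sigma = 1.757 × 10⁸ Pa
Convert: sigma = 1.757 × 10⁸ Pa = 175.7 MPa
Final answer: sigma = 175.7 MPa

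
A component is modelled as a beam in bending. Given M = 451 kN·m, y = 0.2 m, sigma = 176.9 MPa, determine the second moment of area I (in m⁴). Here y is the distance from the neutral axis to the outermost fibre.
Model: a beam in bending, so sigma = (M·y) / I.
Solve for I: I = (M·y) / sigma.
Convert to SI units:
  M = 451 kN·m = 451000 N·m
  sigma = 176.9 MPa = 1.769 × 10⁸ Pa
Substitute:
  I = (451000 × 0.2) / (1.769 × 10⁸)
  I = 0.0005099 m⁴
Final answer: I = 0.0005099 m⁴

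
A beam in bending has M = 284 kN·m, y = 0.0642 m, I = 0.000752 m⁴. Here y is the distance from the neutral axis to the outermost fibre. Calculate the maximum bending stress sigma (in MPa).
Model: a beam in bending, so sigma = (M·y) / I.
Convert to SI units:
  M = 284 kN·m = 284000 N·m
Substitute:
  sigma = (284000 × 0.0642) / 0.000752
  sigma = 2.425 × 10⁷ Pa
Convert: sigma = 2.425 × 10⁷ Pa = 24.25 MPa
Final answer: sigma = 24.25 MPa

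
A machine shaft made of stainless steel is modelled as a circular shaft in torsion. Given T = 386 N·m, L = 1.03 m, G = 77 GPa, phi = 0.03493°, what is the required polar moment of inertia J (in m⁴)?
Model: a circular shaft in torsion, so phi = (T·L) / (G·J).
Solve for J: J = (T·L) / (phi·G).
Convert to SI units:
  G = 77 GPa = 7.7 × 10¹⁰ Pa
  phi = 0.03493° = 0.0006096 rad
Substitute:
  J = (386 × 1.03) / (0.0006096 × (7.7 × 10¹⁰))
  J = 8.47 × 10⁻⁶ m⁴
Final answer: J = 8.47 × 10⁻⁶ m⁴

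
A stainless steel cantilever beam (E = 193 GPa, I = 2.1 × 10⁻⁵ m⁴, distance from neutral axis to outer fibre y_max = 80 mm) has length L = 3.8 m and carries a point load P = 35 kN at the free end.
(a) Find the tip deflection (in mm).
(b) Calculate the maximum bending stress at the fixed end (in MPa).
(a) Tip deflection of a cantilever with an end point load: δ = P·L^3 / (3·E·I). Convert P = 35 kN = 35000 N, E = 193 GPa = 1.93 × 10¹¹ Pa.
  δ = (35000 × 3.8^3) / (3 × (1.93 × 10¹¹) × (2.1 × 10⁻⁵)) = 0.158 m = 158 mm
(b) Maximum bending moment at the fixed end: M = P·L = 35000 × 3.8 = 133000 N·m. Convert y_max = 80 mm = 0.08 m.
  σ = M·y_max / I = (133000 × 0.08) / (2.1 × 10⁻⁵) = 5.067 × 10⁸ Pa = 506.7 MPa
Final answer: (a) δ = 158 mm, (b) σ = 506.7 MPa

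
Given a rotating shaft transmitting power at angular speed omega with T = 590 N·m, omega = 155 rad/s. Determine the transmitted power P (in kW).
Model: a rotating shaft transmitting power at angular speed omega, so P = T·omega.
Substitute:
  P = 590 × 155
  P = 91450 W
Convert: P = 91450 W = 91.45 kW
Final answer: P = 91.45 kW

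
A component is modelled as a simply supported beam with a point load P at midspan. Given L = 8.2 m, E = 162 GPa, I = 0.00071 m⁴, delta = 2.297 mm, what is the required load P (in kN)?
Model: a simply supported beam with a point load P at midspan, so delta = (P·L^3) / (48·E·I).
Solve for P: P = (48·delta·E·I) / L^3.
Convert to SI units:
  E = 162 GPa = 1.62 × 10¹¹ Pa
  delta = 2.297 mm = 0.002297 m
Substitute:
  P = (48 × 0.002297 × (1.62 × 10¹¹) × 0.00071) / 8.2^3
  P = 23000 N
Convert: P = 23000 N = 23 kN
Final answer: P = 23 kN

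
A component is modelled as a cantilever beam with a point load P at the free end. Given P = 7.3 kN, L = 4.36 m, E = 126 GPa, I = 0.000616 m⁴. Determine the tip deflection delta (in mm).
Model: a cantilever beam with a point load P at the free end, so delta = (P·L^3) / (3·E·I).
Convert to SI units:
  P = 7.3 kN = 7300 N
  E = 126 GPa = 1.26 × 10¹¹ Pa
Substitute:
  delta = (7300 × 4.36^3) / (3 × (1.26 × 10¹¹) × 0.000616)
  delta = 0.002598 m
Convert: delta = 0.002598 m = 2.598 mm
Final answer: delta = 2.598 mm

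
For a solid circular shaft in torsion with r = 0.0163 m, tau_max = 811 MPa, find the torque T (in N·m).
Model: a solid circular shaft in torsion, so tau_max = (2·T) / (π·r^3).
Solve for T: T = (π·tau_max·r^3) / 2.
Convert to SI units:
  tau_max = 811 MPa = 8.11 × 10⁸ Pa
Substitute:
  T = (π × (8.11 × 10⁸) × 0.0163^3) / 2
  T = 5517 N·m
Final answer: T = 5517 N·m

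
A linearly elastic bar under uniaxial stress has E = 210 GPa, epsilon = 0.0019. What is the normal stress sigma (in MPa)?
Model: a linearly elastic bar under uniaxial stress, so sigma = E·epsilon.
Convert to SI units:
  E = 210 GPa = 2.1 × 10¹¹ Pa
Substitute:
  sigma = (2.1 × 10¹¹) × 0.0019
  sigma = 3.99 × 10⁸ Pa
Convert: sigma = 3.99 × 10⁸ Pa = 399 MPa
Final answer: sigma = 399 MPa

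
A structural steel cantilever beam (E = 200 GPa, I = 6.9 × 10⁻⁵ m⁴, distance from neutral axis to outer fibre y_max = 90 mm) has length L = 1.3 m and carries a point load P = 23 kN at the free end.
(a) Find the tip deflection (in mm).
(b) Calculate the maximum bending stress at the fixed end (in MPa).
(a) Tip deflection of a cantilever with an end point load: δ = P·L^3 / (3·E·I). Convert P = 23 kN = 23000 N, E = 200 GPa = 2 × 10¹¹ Pa.
  δ = (23000 × 1.3^3) / (3 × (2 × 10¹¹) × (6.9 × 10⁻⁵)) = 0.001221 m = 1.221 mm
(b) Maximum bending moment at the fixed end: M = P·L = 23000 × 1.3 = 29900 N·m. Convert y_max = 90 mm = 0.09 m.
  σ = M·y_max / I = (29900 × 0.09) / (6.9 × 10⁻⁵) = 3.9 × 10⁷ Pa = 39 MPa
Final answer: (a) δ = 1.221 mm, (b) σ = 39 MPa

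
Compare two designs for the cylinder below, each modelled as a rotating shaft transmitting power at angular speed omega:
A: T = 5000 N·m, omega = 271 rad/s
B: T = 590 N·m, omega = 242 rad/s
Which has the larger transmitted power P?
Model: a rotating shaft transmitting power at angular speed omega, so P = T·omega (SI units).
  A: P = 5000 × 271 = 1.355 × 10⁶ W = 1355 kW
  B: P = 590 × 242 = 142800 W = 142.8 kW
1355 kW > 142.8 kW, so A is larger.
Final answer: A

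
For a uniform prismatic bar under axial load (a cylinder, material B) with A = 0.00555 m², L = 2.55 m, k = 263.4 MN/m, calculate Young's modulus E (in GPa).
Model: a uniform prismatic bar under axial load, so k = (A·E) / L.
Solve for E: E = (k·L) / A.
Convert to SI units:
  k = 263.4 MN/m = 2.634 × 10⁸ N/m
Substitute:
  E = ((2.634 × 10⁸) × 2.55) / 0.00555
  E = 1.21 × 10¹¹ Pa
Convert: E = 1.21 × 10¹¹ Pa = 121 GPa
Final answer: E = 121 GPa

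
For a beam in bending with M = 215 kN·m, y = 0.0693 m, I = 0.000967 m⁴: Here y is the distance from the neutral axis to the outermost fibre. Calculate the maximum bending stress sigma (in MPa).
Model: a beam in bending, so sigma = (M·y) / I.
Convert to SI units:
  M = 215 kN·m = 215000 N·m
Substitute:
  sigma = (215000 × 0.0693) / 0.000967
  sigma = 1.541 × 10⁷ Pa
Convert: sigma = 1.541 × 10⁷ Pa = 15.41 MPa
Final answer: sigma = 15.41 MPa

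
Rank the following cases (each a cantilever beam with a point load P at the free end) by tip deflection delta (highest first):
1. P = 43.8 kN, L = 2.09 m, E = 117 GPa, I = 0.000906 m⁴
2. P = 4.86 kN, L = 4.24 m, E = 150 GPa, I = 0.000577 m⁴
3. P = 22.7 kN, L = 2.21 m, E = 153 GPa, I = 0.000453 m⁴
Model: a cantilever beam with a point load P at the free end, so delta = (P·L^3) / (3·E·I) (SI units).
  Case 1: delta = (43800 × 2.09^3) / (3 × (1.17 × 10¹¹) × 0.000906) = 0.001257 m = 1.257 mm
  Case 2: delta = (4860 × 4.24^3) / (3 × (1.5 × 10¹¹) × 0.000577) = 0.001427 m = 1.427 mm
  Case 3: delta = (22700 × 2.21^3) / (3 × (1.53 × 10¹¹) × 0.000453) = 0.001178 m = 1.178 mm
Ordering: 1.427 mm (case 2) > 1.257 mm (case 1) > 1.178 mm (case 3)
Final answer: 2, 1, 3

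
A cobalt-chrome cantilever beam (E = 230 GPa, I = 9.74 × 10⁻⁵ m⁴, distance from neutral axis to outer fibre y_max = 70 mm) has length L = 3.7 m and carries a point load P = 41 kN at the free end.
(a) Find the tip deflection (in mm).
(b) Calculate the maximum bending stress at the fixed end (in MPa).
(a) Tip deflection of a cantilever with an end point load: δ = P·L^3 / (3·E·I). Convert P = 41 kN = 41000 N, E = 230 GPa = 2.3 × 10¹¹ Pa.
  δ = (41000 × 3.7^3) / (3 × (2.3 × 10¹¹) × (9.74 × 10⁻⁵)) = 0.0309 m = 30.9 mm
(b) Maximum bending moment at the fixed end: M = P·L = 41000 × 3.7 = 151700 N·m. Convert y_max = 70 mm = 0.07 m.
  σ = M·y_max / I = (151700 × 0.07) / (9.74 × 10⁻⁵) = 1.09 × 10⁸ Pa = 109 MPa
Final answer: (a) δ = 30.9 mm, (b) σ = 109 MPa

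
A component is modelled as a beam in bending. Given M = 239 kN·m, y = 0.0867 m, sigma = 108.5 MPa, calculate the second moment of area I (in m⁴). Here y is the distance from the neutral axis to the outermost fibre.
Model: a beam in bending, so sigma = (M·y) / I.
Solve for I: I = (M·y) / sigma.
Convert to SI units:
  M = 239 kN·m = 239000 N·m
  sigma = 108.5 MPa = 1.085 × 10⁸ Pa
Substitute:
  I = (239000 × 0.0867) / (1.085 × 10⁸)
  I = 0.000191 m⁴
Final answer: I = 0.000191 m⁴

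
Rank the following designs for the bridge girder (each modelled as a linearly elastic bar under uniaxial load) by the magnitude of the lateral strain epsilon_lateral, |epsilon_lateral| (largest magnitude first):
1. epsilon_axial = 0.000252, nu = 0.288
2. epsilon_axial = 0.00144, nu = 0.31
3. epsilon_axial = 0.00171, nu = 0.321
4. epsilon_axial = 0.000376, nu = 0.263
Model: a linearly elastic bar under uniaxial load, so epsilon_lateral = -nu·epsilon_axial (SI units).
  Case 1: epsilon_lateral = -(0.288 × 0.000252) = -7.258 × 10⁻⁵
  Case 2: epsilon_lateral = -(0.31 × 0.00144) = -0.0004464
  Case 3: epsilon_lateral = -(0.321 × 0.00171) = -0.0005489
  Case 4: epsilon_lateral = -(0.263 × 0.000376) = -9.889 × 10⁻⁵
Ordering by |epsilon_lateral|: 0.0005489 (case 3) > 0.0004464 (case 2) > 9.889 × 10⁻⁵ (case 4) > 7.258 × 10⁻⁵ (case 1)
Final answer: 3, 2, 4, 1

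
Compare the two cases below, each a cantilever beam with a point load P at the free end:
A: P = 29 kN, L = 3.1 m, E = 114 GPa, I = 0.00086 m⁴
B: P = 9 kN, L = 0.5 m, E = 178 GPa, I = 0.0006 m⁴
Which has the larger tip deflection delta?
Model: a cantilever beam with a point load P at the free end, so delta = (P·L^3) / (3·E·I) (SI units).
  A: delta = (29000 × 3.1^3) / (3 × (1.14 × 10¹¹) × 0.00086) = 0.002937 m = 2.937 mm
  B: delta = (9000 × 0.5^3) / (3 × (1.78 × 10¹¹) × 0.0006) = 3.511 × 10⁻⁶ m = 0.003511 mm
2.937 mm > 0.003511 mm, so A is larger.
Final answer: A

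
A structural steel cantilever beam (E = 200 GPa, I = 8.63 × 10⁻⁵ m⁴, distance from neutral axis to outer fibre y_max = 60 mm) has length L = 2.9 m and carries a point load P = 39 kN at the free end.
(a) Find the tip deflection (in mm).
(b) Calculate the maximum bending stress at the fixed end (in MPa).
(a) Tip deflection of a cantilever with an end point load: δ = P·L^3 / (3·E·I). Convert P = 39 kN = 39000 N, E = 200 GPa = 2 × 10¹¹ Pa.
  δ = (39000 × 2.9^3) / (3 × (2 × 10¹¹) × (8.63 × 10⁻⁵)) = 0.01837 m = 18.37 mm
(b) Maximum bending moment at the fixed end: M = P·L = 39000 × 2.9 = 113100 N·m. Convert y_max = 60 mm = 0.06 m.
  σ = M·y_max / I = (113100 × 0.06) / (8.63 × 10⁻⁵) = 7.863 × 10⁷ Pa = 78.63 MPa
Final answer: (a) δ = 18.37 mm, (b) σ = 78.63 MPa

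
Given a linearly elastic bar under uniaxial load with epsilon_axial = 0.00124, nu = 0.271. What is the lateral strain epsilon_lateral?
Model: a linearly elastic bar under uniaxial load, so epsilon_lateral = -nu·epsilon_axial.
Substitute:
  epsilon_lateral = -(0.271 × 0.00124)
  epsilon_lateral = -0.000336
Final answer: epsilon_lateral = -0.000336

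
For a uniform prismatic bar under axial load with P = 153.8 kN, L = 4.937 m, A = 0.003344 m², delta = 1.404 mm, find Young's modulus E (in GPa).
Model: a uniform prismatic bar under axial load, so delta = (P·L) / (A·E).
Solve for E: E = (P·L) / (delta·A).
Convert to SI units:
  P = 153.8 kN = 153800 N
  delta = 1.404 mm = 0.001404 m
Substitute:
  E = (153800 × 4.937) / (0.001404 × 0.003344)
  E = 1.617 × 10¹¹ Pa
Convert: E = 1.617 × 10¹¹ Pa = 161.7 GPa
Final answer: E = 161.7 GPa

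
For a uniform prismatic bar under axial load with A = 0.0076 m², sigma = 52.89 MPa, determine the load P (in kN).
Model: a uniform prismatic bar under axial load, so sigma = P / A.
Solve for P: P = sigma·A.
Convert to SI units:
  sigma = 52.89 MPa = 5.289 × 10⁷ Pa
Substitute:
  P = (5.289 × 10⁷) × 0.0076
  P = 402000 N
Convert: P = 402000 N = 402 kN
Final answer: P = 402 kN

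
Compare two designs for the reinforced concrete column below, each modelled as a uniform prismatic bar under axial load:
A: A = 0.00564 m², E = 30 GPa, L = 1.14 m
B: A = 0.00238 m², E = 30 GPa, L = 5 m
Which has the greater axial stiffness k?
Model: a uniform prismatic bar under axial load, so k = (A·E) / L (SI units).
  A: k = (0.00564 × (3 × 10¹⁰)) / 1.14 = 1.484 × 10⁸ N/m = 148.4 MN/m
  B: k = (0.00238 × (3 × 10¹⁰)) / 5 = 1.428 × 10⁷ N/m = 14.28 MN/m
148.4 MN/m > 14.28 MN/m, so A is larger.
Final answer: A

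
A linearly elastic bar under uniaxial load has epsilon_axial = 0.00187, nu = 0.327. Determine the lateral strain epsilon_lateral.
Model: a linearly elastic bar under uniaxial load, so epsilon_lateral = -nu·epsilon_axial.
Substitute:
  epsilon_lateral = -(0.327 × 0.00187)
  epsilon_lateral = -0.0006115
Final answer: epsilon_lateral = -0.0006115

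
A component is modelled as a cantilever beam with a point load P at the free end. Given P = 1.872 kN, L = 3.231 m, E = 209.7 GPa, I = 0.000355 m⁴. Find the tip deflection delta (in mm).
Model: a cantilever beam with a point load P at the free end, so delta = (P·L^3) / (3·E·I).
Convert to SI units:
  P = 1.872 kN = 1872 N
  E = 209.7 GPa = 2.097 × 10¹¹ Pa
Substitute:
  delta = (1872 × 3.231^3) / (3 × (2.097 × 10¹¹) × 0.000355)
  delta = 0.0002827 m
Convert: delta = 0.0002827 m = 0.2827 mm
Final answer: delta = 0.2827 mm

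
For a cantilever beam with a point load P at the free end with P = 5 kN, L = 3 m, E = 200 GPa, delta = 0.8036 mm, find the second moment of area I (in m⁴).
Model: a cantilever beam with a point load P at the free end, so delta = (P·L^3) / (3·E·I).
Solve for I: I = (P·L^3) / (3·delta·E).
Convert to SI units:
  P = 5 kN = 5000 N
  E = 200 GPa = 2 × 10¹¹ Pa
  delta = 0.8036 mm = 0.0008036 m
Substitute:
  I = (5000 × 3^3) / (3 × 0.0008036 × (2 × 10¹¹))
  I = 0.00028 m⁴
Final answer: I = 0.00028 m⁴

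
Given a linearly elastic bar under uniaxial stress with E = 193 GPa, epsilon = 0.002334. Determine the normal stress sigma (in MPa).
Model: a linearly elastic bar under uniaxial stress, so sigma = E·epsilon.
Convert to SI units:
  E = 193 GPa = 1.93 × 10¹¹ Pa
Substitute:
  sigma = (1.93 × 10¹¹) × 0.002334
  sigma = 4.505 × 10⁸ Pa
Convert: sigma = 4.505 × 10⁸ Pa = 450.5 MPa
Final answer: sigma = 450.5 MPa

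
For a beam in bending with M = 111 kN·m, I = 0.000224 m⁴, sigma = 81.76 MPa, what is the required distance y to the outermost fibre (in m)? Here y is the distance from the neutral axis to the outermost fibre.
Model: a beam in bending, so sigma = (M·y) / I.
Solve for y: y = (sigma·I) / M.
Convert to SI units:
  M = 111 kN·m = 111000 N·m
  sigma = 81.76 MPa = 8.176 × 10⁷ Pa
Substitute:
  y = ((8.176 × 10⁷) × 0.000224) / 111000
  y = 0.165 m
Final answer: y = 0.165 m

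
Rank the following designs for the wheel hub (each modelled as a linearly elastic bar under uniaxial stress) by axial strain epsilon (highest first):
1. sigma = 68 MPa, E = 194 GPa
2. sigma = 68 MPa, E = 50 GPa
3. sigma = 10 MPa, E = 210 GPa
Model: a linearly elastic bar under uniaxial stress, so epsilon = sigma / E (SI units).
  Case 1: epsilon = (6.8 × 10⁷) / (1.94 × 10¹¹) = 0.0003505
  Case 2: epsilon = (6.8 × 10⁷) / (5 × 10¹⁰) = 0.00136
  Case 3: epsilon = (1 × 10⁷) / (2.1 × 10¹¹) = 4.762 × 10⁻⁵
Ordering: 0.00136 (case 2) > 0.0003505 (case 1) > 4.762 × 10⁻⁵ (case 3)
Final answer: 2, 1, 3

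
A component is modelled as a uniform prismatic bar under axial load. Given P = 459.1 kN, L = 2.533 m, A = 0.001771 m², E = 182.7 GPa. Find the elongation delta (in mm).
Model: a uniform prismatic bar under axial load, so delta = (P·L) / (A·E).
Convert to SI units:
  P = 459.1 kN = 459100 N
  E = 182.7 GPa = 1.827 × 10¹¹ Pa
Substitute:
  delta = (459100 × 2.533) / (0.001771 × (1.827 × 10¹¹))
  delta = 0.003594 m
Convert: delta = 0.003594 m = 3.594 mm
Final answer: delta = 3.594 mm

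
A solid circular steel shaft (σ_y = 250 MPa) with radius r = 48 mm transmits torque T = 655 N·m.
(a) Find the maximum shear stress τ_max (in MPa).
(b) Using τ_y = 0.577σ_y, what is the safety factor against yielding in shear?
(a) For a solid circular shaft, τ_max = T·r/J with J = π·r^4/2, i.e. τ_max = 2·T / (π·r^3). Convert r = 48 mm = 0.048 m.
  τ_max = (2 × 655) / (π × 0.048^3) = 3.77 × 10⁶ Pa = 3.77 MPa
(b) τ_y = 0.577 × 250 = 144.25 MPa
  SF = τ_y/τ_max = 144.25 / 3.77 = 38.26
Final answer: (a) τ_max = 3.77 MPa, (b) SF = 38.26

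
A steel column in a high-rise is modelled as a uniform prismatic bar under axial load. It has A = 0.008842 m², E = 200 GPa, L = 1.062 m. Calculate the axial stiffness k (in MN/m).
Model: a uniform prismatic bar under axial load, so k = (A·E) / L.
Convert to SI units:
  E = 200 GPa = 2 × 10¹¹ Pa
Substitute:
  k = (0.008842 × (2 × 10¹¹)) / 1.062
  k = 1.665 × 10⁹ N/m
Convert: k = 1.665 × 10⁹ N/m = 1665 MN/m
Final answer: k = 1665 MN/m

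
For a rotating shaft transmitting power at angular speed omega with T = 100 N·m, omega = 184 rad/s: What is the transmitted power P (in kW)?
Model: a rotating shaft transmitting power at angular speed omega, so P = T·omega.
Substitute:
  P = 100 × 184
  P = 18400 W
Convert: P = 18400 W = 18.4 kW
Final answer: P = 18.4 kW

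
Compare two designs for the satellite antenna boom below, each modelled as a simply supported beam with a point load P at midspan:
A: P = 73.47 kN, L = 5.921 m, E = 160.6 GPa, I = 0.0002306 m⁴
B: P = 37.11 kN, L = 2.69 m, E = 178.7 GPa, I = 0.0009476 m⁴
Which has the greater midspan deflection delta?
Model: a simply supported beam with a point load P at midspan, so delta = (P·L^3) / (48·E·I) (SI units).
  A: delta = (73470 × 5.921^3) / (48 × (1.606 × 10¹¹) × 0.0002306) = 0.008579 m = 8.579 mm
  B: delta = (37110 × 2.69^3) / (48 × (1.787 × 10¹¹) × 0.0009476) = 8.887 × 10⁻⁵ m = 0.08887 mm
8.579 mm > 0.08887 mm, so A is larger.
Final answer: A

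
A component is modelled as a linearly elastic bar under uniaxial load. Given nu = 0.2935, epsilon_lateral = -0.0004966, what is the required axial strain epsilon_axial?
Model: a linearly elastic bar under uniaxial load, so epsilon_lateral = -nu·epsilon_axial.
Solve for epsilon_axial: epsilon_axial = -epsilon_lateral / nu.
Substitute:
  epsilon_axial = -(-0.0004966) / 0.2935
  epsilon_axial = 0.001692
Final answer: epsilon_axial = 0.001692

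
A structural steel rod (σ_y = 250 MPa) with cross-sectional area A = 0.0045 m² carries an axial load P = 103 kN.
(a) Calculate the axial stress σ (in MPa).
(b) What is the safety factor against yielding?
(a) Axial stress σ = P/A. Convert P = 103 kN = 103000 N.
  σ = 103000 / 0.0045 = 2.289 × 10⁷ Pa = 22.89 MPa
(b) Safety factor SF = σ_y/σ = 250 / 22.89 = 10.92
Final answer: (a) σ = 22.89 MPa, (b) SF = 10.92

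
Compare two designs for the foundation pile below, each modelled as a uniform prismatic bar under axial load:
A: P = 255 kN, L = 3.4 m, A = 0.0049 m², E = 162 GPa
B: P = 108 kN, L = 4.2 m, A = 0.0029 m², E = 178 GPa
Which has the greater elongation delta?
Model: a uniform prismatic bar under axial load, so delta = (P·L) / (A·E) (SI units).
  A: delta = (255000 × 3.4) / (0.0049 × (1.62 × 10¹¹)) = 0.001092 m = 1.092 mm
  B: delta = (108000 × 4.2) / (0.0029 × (1.78 × 10¹¹)) = 0.0008787 m = 0.8787 mm
1.092 mm > 0.8787 mm, so A is larger.
Final answer: A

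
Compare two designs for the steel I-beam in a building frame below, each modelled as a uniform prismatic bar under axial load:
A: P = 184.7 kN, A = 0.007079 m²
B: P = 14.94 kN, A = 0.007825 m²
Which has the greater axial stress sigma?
Model: a uniform prismatic bar under axial load, so sigma = P / A (SI units).
  A: sigma = 184700 / 0.007079 = 2.609 × 10⁷ Pa = 26.09 MPa
  B: sigma = 14940 / 0.007825 = 1.909 × 10⁶ Pa = 1.909 MPa
26.09 MPa > 1.909 MPa, so A is larger.
Final answer: A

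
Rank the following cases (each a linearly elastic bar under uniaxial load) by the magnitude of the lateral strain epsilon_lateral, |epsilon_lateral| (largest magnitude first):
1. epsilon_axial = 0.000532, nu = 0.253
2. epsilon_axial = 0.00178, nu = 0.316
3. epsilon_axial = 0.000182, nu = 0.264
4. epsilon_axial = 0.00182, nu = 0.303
Model: a linearly elastic bar under uniaxial load, so epsilon_lateral = -nu·epsilon_axial (SI units).
  Case 1: epsilon_lateral = -(0.253 × 0.000532) = -0.0001346
  Case 2: epsilon_lateral = -(0.316 × 0.00178) = -0.0005625
  Case 3: epsilon_lateral = -(0.264 × 0.000182) = -4.805 × 10⁻⁵
  Case 4: epsilon_lateral = -(0.303 × 0.00182) = -0.0005515
Ordering by |epsilon_lateral|: 0.0005625 (case 2) > 0.0005515 (case 4) > 0.0001346 (case 1) > 4.805 × 10⁻⁵ (case 3)
Final answer: 2, 4, 1, 3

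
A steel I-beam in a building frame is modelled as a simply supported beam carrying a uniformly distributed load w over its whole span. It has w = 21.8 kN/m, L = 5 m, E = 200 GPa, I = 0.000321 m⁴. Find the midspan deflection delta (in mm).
Model: a simply supported beam carrying a uniformly distributed load w over its whole span, so delta = (5·w·L^4) / (384·E·I).
Convert to SI units:
  w = 21.8 kN/m = 21800 N/m
  E = 200 GPa = 2 × 10¹¹ Pa
Substitute:
  delta = (5 × 21800 × 5^4) / (384 × (2 × 10¹¹) × 0.000321)
  delta = 0.002763 m
Convert: delta = 0.002763 m = 2.763 mm
Final answer: delta = 2.763 mm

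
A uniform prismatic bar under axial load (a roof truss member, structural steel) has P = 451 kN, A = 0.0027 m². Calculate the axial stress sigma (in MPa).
Model: a uniform prismatic bar under axial load, so sigma = P / A.
Convert to SI units:
  P = 451 kN = 451000 N
Substitute:
  sigma = 451000 / 0.0027
  sigma = 1.67 × 10⁸ Pa
Convert: sigma = 1.67 × 10⁸ Pa = 167 MPa
Final answer: sigma = 167 MPa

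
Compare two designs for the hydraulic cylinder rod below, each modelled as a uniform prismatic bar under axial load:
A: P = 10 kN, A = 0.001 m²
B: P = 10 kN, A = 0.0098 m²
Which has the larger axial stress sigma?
Model: a uniform prismatic bar under axial load, so sigma = P / A (SI units).
  A: sigma = 10000 / 0.001 = 1 × 10⁷ Pa = 10 MPa
  B: sigma = 10000 / 0.0098 = 1.02 × 10⁶ Pa = 1.02 MPa
10 MPa > 1.02 MPa, so A is larger.
Final answer: A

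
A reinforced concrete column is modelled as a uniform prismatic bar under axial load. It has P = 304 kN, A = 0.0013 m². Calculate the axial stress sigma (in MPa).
Model: a uniform prismatic bar under axial load, so sigma = P / A.
Convert to SI units:
  P = 304 kN = 304000 N
Substitute:
  sigma = 304000 / 0.0013
  sigma = 2.338 × 10⁸ Pa
Convert: sigma = 2.338 × 10⁸ Pa = 233.8 MPa
Final answer: sigma = 233.8 MPa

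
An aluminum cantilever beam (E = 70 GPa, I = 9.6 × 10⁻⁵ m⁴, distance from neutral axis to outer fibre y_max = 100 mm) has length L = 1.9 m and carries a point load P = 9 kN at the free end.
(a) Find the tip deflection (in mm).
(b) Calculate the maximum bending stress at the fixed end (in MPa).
(a) Tip deflection of a cantilever with an end point load: δ = P·L^3 / (3·E·I). Convert P = 9 kN = 9000 N, E = 70 GPa = 7 × 10¹⁰ Pa.
  δ = (9000 × 1.9^3) / (3 × (7 × 10¹⁰) × (9.6 × 10⁻⁵)) = 0.003062 m = 3.062 mm
(b) Maximum bending moment at the fixed end: M = P·L = 9000 × 1.9 = 17100 N·m. Convert y_max = 100 mm = 0.1 m.
  σ = M·y_max / I = (17100 × 0.1) / (9.6 × 10⁻⁵) = 1.781 × 10⁷ Pa = 17.81 MPa
Final answer: (a) δ = 3.062 mm, (b) σ = 17.81 MPa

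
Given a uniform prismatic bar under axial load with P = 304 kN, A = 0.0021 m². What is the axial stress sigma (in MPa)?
Model: a uniform prismatic bar under axial load, so sigma = P / A.
Convert to SI units:
  P = 304 kN = 304000 N
Substitute:
  sigma = 304000 / 0.0021
  sigma = 1.448 × 10⁸ Pa
Convert: sigma = 1.448 × 10⁸ Pa = 144.8 MPa
Final answer: sigma = 144.8 MPa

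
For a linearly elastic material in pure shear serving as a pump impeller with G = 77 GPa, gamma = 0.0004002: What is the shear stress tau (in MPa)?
Model: a linearly elastic material in pure shear, so tau = G·gamma.
Convert to SI units:
  G = 77 GPa = 7.7 × 10¹⁰ Pa
Substitute:
  tau = (7.7 × 10¹⁰) × 0.0004002
  tau = 3.082 × 10⁷ Pa
Convert: tau = 3.082 × 10⁷ Pa = 30.82 MPa
Final answer: tau = 30.82 MPa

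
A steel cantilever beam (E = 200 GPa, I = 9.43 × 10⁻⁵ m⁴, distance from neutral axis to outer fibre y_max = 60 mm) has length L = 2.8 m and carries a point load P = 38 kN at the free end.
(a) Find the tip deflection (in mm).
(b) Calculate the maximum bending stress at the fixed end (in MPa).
(a) Tip deflection of a cantilever with an end point load: δ = P·L^3 / (3·E·I). Convert P = 38 kN = 38000 N, E = 200 GPa = 2 × 10¹¹ Pa.
  δ = (38000 × 2.8^3) / (3 × (2 × 10¹¹) × (9.43 × 10⁻⁵)) = 0.01474 m = 14.74 mm
(b) Maximum bending moment at the fixed end: M = P·L = 38000 × 2.8 = 106400 N·m. Convert y_max = 60 mm = 0.06 m.
  σ = M·y_max / I = (106400 × 0.06) / (9.43 × 10⁻⁵) = 6.77 × 10⁷ Pa = 67.7 MPa
Final answer: (a) δ = 14.74 mm, (b) σ = 67.7 MPa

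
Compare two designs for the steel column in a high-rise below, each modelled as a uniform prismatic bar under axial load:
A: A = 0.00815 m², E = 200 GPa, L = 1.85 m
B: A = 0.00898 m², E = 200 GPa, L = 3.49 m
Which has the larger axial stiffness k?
Model: a uniform prismatic bar under axial load, so k = (A·E) / L (SI units).
  A: k = (0.00815 × (2 × 10¹¹)) / 1.85 = 8.811 × 10⁸ N/m = 881.1 MN/m
  B: k = (0.00898 × (2 × 10¹¹)) / 3.49 = 5.146 × 10⁸ N/m = 514.6 MN/m
881.1 MN/m > 514.6 MN/m, so A is larger.
Final answer: A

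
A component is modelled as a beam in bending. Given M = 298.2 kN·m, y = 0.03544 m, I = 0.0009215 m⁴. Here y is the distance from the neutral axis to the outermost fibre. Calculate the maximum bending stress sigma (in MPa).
Model: a beam in bending, so sigma = (M·y) / I.
Convert to SI units:
  M = 298.2 kN·m = 298200 N·m
Substitute:
  sigma = (298200 × 0.03544) / 0.0009215
  sigma = 1.147 × 10⁷ Pa
Convert: sigma = 1.147 × 10⁷ Pa = 11.47 MPa
Final answer: sigma = 11.47 MPa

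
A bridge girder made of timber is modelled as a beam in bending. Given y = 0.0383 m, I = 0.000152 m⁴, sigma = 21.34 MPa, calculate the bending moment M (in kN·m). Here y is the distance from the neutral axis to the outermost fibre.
Model: a beam in bending, so sigma = (M·y) / I.
Solve for M: M = (sigma·I) / y.
Convert to SI units:
  sigma = 21.34 MPa = 2.134 × 10⁷ Pa
Substitute:
  M = ((2.134 × 10⁷) × 0.000152) / 0.0383
  M = 84690 N·m
Convert: M = 84690 N·m = 84.69 kN·m
Final answer: M = 84.69 kN·m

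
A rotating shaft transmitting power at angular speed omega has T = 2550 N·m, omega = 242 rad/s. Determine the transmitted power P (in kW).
Model: a rotating shaft transmitting power at angular speed omega, so P = T·omega.
Substitute:
  P = 2550 × 242
  P = 617100 W
Convert: P = 617100 W = 617.1 kW
Final answer: P = 617.1 kW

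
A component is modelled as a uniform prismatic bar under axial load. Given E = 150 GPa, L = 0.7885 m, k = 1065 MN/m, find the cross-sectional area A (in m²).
Model: a uniform prismatic bar under axial load, so k = (A·E) / L.
Solve for A: A = (k·L) / E.
Convert to SI units:
  E = 150 GPa = 1.5 × 10¹¹ Pa
  k = 1065 MN/m = 1.065 × 10⁹ N/m
Substitute:
  A = ((1.065 × 10⁹) × 0.7885) / (1.5 × 10¹¹)
  A = 0.005598 m²
Final answer: A = 0.005598 m²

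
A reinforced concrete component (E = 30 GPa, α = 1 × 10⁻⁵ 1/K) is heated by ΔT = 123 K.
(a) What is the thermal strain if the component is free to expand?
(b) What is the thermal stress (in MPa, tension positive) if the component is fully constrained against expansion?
(a) Free thermal strain ε_th = α·ΔT = (1 × 10⁻⁵) × 123 = 0.00123
(b) Fully constrained, the expansion is suppressed, so σ = -E·α·ΔT. Convert E = 30 GPa = 3 × 10¹⁰ Pa.
  σ = -(3 × 10¹⁰) × (1 × 10⁻⁵) × 123 = -3.69 × 10⁷ Pa = -36.9 MPa (compressive)
Final answer: (a) ε_th = 0.00123, (b) σ = -36.9 MPa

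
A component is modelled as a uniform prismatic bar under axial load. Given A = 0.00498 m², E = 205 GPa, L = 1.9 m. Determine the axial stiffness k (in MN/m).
Model: a uniform prismatic bar under axial load, so k = (A·E) / L.
Convert to SI units:
  E = 205 GPa = 2.05 × 10¹¹ Pa
Substitute:
  k = (0.00498 × (2.05 × 10¹¹)) / 1.9
  k = 5.373 × 10⁸ N/m
Convert: k = 5.373 × 10⁸ N/m = 537.3 MN/m
Final answer: k = 537.3 MN/m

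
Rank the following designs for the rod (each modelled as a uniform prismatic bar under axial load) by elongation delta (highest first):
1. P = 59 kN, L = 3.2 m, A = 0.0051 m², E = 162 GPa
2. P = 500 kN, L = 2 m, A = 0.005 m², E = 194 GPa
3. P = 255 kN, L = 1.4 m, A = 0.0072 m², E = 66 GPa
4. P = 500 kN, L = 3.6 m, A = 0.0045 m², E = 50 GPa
Model: a uniform prismatic bar under axial load, so delta = (P·L) / (A·E) (SI units).
  Case 1: delta = (59000 × 3.2) / (0.0051 × (1.62 × 10¹¹)) = 0.0002285 m = 0.2285 mm
  Case 2: delta = (500000 × 2) / (0.005 × (1.94 × 10¹¹)) = 0.001031 m = 1.031 mm
  Case 3: delta = (255000 × 1.4) / (0.0072 × (6.6 × 10¹⁰)) = 0.0007513 m = 0.7513 mm
  Case 4: delta = (500000 × 3.6) / (0.0045 × (5 × 10¹⁰)) = 0.008 m = 8 mm
Ordering: 8 mm (case 4) > 1.031 mm (case 2) > 0.7513 mm (case 3) > 0.2285 mm (case 1)
Final answer: 4, 2, 3, 1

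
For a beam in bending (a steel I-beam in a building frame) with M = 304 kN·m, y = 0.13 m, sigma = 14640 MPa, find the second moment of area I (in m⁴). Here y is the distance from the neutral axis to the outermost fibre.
Model: a beam in bending, so sigma = (M·y) / I.
Solve for I: I = (M·y) / sigma.
Convert to SI units:
  M = 304 kN·m = 304000 N·m
  sigma = 14640 MPa = 1.464 × 10¹⁰ Pa
Substitute:
  I = (304000 × 0.13) / (1.464 × 10¹⁰)
  I = 2.699 × 10⁻⁶ m⁴
Final answer: I = 2.699 × 10⁻⁶ m⁴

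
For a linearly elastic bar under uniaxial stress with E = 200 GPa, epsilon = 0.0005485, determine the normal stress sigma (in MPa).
Model: a linearly elastic bar under uniaxial stress, so epsilon = sigma / E.
Solve for sigma: sigma = epsilon·E.
Convert to SI units:
  E = 200 GPa = 2 × 10¹¹ Pa
Substitute:
  sigma = 0.0005485 × (2 × 10¹¹)
  sigma = 1.097 × 10⁸ Pa
Convert: sigma = 1.097 × 10⁸ Pa = 109.7 MPa
Final answer: sigma = 109.7 MPa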